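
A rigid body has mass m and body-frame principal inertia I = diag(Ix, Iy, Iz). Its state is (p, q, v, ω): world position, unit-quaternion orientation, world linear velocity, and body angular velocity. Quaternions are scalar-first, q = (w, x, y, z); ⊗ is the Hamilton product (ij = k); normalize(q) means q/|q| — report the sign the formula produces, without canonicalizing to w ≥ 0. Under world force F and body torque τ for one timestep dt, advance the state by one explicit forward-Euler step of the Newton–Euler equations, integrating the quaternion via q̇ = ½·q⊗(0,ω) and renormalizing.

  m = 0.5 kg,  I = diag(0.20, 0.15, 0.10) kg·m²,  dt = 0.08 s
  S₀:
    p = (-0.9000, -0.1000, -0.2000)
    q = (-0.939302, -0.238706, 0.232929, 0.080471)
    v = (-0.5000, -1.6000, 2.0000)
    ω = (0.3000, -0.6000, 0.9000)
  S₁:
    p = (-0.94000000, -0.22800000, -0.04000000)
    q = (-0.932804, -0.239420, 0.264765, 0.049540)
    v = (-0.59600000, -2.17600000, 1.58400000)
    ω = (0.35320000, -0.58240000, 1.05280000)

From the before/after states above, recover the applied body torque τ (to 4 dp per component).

rate change Δω = (0.05320000, 0.01760000, 0.15280000)
gyro term ω₀×Iω₀ = (0.0270, 0.0270, 0.0090)
I·α + gyro = (0.1600, 0.0600, 0.2000)

τ = (0.1600, 0.0600, 0.2000)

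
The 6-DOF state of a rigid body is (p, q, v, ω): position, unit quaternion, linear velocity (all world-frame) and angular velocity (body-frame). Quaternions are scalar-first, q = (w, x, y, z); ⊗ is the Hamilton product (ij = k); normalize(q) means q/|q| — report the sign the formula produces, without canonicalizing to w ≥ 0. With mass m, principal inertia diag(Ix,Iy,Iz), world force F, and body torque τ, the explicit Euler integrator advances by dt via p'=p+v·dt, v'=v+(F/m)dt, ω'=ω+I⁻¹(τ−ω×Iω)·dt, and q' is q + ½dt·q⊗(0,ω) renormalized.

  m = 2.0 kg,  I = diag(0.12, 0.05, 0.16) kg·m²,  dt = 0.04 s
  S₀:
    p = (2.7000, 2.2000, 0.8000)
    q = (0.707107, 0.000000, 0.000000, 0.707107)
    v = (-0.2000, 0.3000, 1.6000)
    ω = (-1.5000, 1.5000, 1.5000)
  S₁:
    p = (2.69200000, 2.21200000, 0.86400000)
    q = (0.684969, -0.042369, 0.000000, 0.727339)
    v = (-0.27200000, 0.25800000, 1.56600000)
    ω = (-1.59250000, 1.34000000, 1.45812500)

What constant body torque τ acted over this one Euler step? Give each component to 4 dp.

τ = (-0.0300, -0.1100, -0.0100)

Δω = ω₁−ω₀ = (-0.09250000, -0.16000000, -0.04187500)
precession coupling = (0.2475, 0.0900, 0.1575)
applied torque τ = (-0.0300, -0.1100, -0.0100)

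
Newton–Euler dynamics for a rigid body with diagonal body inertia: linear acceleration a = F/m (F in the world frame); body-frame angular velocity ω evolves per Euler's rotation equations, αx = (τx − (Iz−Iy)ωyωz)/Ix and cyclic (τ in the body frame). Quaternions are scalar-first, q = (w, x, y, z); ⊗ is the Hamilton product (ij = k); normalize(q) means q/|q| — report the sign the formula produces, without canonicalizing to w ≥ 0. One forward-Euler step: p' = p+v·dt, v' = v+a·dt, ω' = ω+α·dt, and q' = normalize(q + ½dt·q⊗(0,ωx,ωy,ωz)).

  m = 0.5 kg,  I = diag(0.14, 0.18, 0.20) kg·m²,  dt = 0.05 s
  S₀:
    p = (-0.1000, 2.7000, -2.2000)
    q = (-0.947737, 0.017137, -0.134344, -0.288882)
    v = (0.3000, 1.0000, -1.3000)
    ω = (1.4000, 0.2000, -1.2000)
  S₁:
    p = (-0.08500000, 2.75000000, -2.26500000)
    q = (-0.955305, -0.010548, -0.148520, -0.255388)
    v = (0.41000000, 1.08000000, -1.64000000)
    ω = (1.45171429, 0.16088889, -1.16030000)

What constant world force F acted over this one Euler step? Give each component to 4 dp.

F = (1.1000, 0.8000, -3.4000)

v₁ − v₀ = (0.11000000, 0.08000000, -0.34000000)
m·(v₁−v₀)/dt = (1.1000, 0.8000, -3.4000)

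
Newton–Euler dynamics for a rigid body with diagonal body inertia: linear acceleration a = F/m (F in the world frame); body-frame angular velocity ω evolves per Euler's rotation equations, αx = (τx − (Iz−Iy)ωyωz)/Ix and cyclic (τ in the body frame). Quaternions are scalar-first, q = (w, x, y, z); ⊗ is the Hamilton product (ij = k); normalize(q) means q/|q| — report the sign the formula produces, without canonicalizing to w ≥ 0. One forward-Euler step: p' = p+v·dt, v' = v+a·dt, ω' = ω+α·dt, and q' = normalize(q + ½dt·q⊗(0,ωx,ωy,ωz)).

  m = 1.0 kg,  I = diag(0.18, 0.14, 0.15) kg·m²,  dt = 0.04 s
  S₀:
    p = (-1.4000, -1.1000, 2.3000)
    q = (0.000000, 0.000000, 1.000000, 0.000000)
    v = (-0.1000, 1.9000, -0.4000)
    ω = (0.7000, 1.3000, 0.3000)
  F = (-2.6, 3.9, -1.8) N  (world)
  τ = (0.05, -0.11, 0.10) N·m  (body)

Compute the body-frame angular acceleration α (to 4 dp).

ω×(Iω) gyroscopic = (0.0039, 0.0063, -0.0364)
α = I⁻¹(τ − ω×Iω) = (0.2561, -0.8307, 0.9093)

α = (0.2561, -0.8307, 0.9093)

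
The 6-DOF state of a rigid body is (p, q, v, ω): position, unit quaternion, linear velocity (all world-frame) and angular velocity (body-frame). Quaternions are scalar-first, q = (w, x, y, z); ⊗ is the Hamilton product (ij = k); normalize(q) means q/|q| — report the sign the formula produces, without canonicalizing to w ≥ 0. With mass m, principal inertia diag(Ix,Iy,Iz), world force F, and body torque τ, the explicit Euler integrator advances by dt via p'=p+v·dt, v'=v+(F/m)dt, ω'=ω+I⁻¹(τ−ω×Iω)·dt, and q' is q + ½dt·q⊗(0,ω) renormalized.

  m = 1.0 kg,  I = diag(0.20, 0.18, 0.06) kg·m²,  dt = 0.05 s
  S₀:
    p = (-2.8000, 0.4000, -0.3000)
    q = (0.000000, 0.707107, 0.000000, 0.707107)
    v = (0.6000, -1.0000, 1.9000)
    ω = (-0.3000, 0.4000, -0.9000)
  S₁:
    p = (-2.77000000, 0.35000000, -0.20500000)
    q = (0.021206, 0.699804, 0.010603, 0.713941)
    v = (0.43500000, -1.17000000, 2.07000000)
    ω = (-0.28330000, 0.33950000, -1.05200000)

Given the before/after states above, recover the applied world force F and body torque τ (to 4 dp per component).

F = (-3.3000, -3.4000, 3.4000)
τ = (0.1100, -0.1800, -0.1800)

rate change Δω = (0.01670000, -0.06050000, -0.15200000)
applied torque τ = (0.1100, -0.1800, -0.1800)
v₁ − v₀ = (-0.16500000, -0.17000000, 0.17000000)
applied force F = (-3.3000, -3.4000, 3.4000)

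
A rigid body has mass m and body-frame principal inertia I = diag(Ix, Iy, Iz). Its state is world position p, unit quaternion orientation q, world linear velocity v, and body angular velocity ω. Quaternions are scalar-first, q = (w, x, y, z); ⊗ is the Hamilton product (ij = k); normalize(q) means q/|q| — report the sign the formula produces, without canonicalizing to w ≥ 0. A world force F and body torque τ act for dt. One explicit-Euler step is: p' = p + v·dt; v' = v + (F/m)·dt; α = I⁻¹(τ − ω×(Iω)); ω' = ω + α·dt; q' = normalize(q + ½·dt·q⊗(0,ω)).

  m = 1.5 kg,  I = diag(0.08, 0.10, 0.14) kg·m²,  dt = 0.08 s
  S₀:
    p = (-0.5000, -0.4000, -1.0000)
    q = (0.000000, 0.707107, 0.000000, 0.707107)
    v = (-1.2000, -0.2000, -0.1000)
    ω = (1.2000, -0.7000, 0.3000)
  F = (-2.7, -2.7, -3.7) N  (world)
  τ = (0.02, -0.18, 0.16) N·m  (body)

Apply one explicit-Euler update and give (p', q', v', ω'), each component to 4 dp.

p' = (-0.5960, -0.4160, -1.0080)
q' = (-0.0424, 0.7257, 0.0254, 0.6862)
v' = (-1.3440, -0.3440, -0.2973)
ω' = (1.2284, -0.8267, 0.4010)

linear accel F/m = (-1.8000, -1.8000, -2.4667)
p' = p + v·dt = (-0.5960, -0.4160, -1.0080)
v' = v + a·dt = (-1.3440, -0.3440, -0.2973)
(τ − ω×Iω)/I = (0.3550, -1.5840, 1.2629)
new body rate ω' = (1.2284, -0.8267, 0.4010)
Hamilton product q⊗(0,ω) = (-1.0606605, 0.4949749, 0.6363963, -0.4949749)
q + ½dt·q⊗(0,ω), renormalized = (-0.0424, 0.7257, 0.0254, 0.6862)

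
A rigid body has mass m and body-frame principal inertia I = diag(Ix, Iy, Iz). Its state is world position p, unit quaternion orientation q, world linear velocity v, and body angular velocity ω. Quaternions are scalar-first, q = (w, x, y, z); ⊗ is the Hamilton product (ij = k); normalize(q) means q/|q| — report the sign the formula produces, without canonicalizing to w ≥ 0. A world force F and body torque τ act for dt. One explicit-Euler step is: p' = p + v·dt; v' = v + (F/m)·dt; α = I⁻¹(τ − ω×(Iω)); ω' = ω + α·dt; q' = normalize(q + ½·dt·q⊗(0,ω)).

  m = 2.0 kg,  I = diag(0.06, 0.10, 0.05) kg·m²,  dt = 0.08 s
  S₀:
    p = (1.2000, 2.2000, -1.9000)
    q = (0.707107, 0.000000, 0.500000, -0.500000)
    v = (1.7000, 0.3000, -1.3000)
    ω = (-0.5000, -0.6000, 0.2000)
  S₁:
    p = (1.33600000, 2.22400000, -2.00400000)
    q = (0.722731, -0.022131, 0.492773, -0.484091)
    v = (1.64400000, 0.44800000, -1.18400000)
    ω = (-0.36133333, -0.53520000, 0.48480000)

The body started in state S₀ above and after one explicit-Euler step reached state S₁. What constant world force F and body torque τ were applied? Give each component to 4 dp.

F = (-1.4000, 3.7000, 2.9000)
τ = (0.1100, 0.0800, 0.1900)

Δv = v₁−v₀ = (-0.05600000, 0.14800000, 0.11600000)
F = m·Δv/dt = (-1.4000, 3.7000, 2.9000)
ω₁ − ω₀ = (0.13866667, 0.06480000, 0.28480000)
precession coupling = (0.0060, -0.0010, 0.0120)
I·α + gyro = (0.1100, 0.0800, 0.1900)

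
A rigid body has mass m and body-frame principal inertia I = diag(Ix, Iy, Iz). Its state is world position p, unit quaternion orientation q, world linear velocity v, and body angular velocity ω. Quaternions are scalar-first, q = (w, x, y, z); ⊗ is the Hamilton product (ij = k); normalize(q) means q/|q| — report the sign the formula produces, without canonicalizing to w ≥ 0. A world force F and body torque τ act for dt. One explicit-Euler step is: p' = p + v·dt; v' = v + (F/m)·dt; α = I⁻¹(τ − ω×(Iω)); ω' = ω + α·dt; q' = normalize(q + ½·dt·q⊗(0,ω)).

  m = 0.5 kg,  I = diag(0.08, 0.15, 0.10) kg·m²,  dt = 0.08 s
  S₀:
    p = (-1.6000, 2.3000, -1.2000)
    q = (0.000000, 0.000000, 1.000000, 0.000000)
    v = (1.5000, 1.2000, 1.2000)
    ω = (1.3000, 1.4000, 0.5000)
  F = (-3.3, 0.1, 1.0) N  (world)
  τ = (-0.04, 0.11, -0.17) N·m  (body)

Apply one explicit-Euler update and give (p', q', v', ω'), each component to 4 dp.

p' = (-1.4800, 2.3960, -1.1040)
q' = (-0.0558, 0.0199, 0.9969, -0.0518)
v' = (0.9720, 1.2160, 1.3600)
ω' = (1.2950, 1.4656, 0.2621)

ω×(Iω) gyroscopic = (-0.0350, -0.0130, 0.1274)
(τ − ω×Iω)/I = (-0.0625, 0.8200, -2.9740)
ω' = ω + α·dt = (1.2950, 1.4656, 0.2621)
q⊗(0,ω) = (-1.4000000, 0.5000000, 0.0000000, -1.3000000)
updated quaternion q' = (-0.0558, 0.0199, 0.9969, -0.0518)
a = F/m = (-6.6000, 0.2000, 2.0000)
p' = p + v·dt = (-1.4800, 2.3960, -1.1040)
v' = v + a·dt = (0.9720, 1.2160, 1.3600)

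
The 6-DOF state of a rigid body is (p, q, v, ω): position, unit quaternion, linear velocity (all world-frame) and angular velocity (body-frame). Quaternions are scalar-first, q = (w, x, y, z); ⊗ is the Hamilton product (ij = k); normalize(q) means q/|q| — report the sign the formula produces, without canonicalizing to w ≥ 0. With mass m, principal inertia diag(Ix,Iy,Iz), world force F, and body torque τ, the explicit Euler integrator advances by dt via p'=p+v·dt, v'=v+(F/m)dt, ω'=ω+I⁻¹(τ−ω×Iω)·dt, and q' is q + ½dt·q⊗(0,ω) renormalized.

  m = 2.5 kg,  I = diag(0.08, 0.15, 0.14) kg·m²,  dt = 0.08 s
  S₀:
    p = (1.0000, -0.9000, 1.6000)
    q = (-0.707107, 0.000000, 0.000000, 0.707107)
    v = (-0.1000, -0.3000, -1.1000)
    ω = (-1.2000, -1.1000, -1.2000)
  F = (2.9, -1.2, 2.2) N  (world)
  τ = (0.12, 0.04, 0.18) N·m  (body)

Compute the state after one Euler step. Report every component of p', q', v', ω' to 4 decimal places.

p' = (0.9920, -0.9240, 1.5120)
q' = (-0.6710, 0.0648, -0.0028, 0.7386)
v' = (-0.0072, -0.3384, -1.0296)
ω' = (-1.0668, -1.0326, -1.1499)

p' = p + v·dt = (0.9920, -0.9240, 1.5120)
new velocity v' = (-0.0072, -0.3384, -1.0296)
precession coupling ω×(Iω) = (-0.0132, -0.0864, 0.0924)
α = I⁻¹(τ − ω×Iω) = (1.6650, 0.8427, 0.6257)
ω' = ω + α·dt = (-1.0668, -1.0326, -1.1499)
Hamilton product q⊗(0,ω) = (0.8485284, 1.6263461, -0.0707107, 0.8485284)
q + ½dt·q⊗(0,ω), renormalized = (-0.6710, 0.0648, -0.0028, 0.7386)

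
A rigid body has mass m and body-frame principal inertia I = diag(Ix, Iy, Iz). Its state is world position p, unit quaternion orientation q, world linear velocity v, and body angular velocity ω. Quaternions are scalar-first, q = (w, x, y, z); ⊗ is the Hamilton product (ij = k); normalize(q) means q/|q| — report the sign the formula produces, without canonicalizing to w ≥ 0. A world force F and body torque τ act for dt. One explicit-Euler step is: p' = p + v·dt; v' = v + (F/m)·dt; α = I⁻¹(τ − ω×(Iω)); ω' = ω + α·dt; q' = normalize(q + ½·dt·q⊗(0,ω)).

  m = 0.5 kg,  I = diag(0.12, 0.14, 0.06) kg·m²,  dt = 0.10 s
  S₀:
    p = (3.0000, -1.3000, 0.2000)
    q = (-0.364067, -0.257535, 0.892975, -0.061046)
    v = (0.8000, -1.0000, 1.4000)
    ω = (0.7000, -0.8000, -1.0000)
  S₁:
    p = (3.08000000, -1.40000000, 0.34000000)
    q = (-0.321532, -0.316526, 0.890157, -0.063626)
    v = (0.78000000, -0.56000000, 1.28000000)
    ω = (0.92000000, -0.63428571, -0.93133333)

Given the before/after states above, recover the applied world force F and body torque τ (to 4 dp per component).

Δv = v₁−v₀ = (-0.02000000, 0.44000000, -0.12000000)
m·(v₁−v₀)/dt = (-0.1000, 2.2000, -0.6000)
Δω = ω₁−ω₀ = (0.22000000, 0.16571429, 0.06866667)
gyro term ω₀×Iω₀ = (-0.0640, -0.0420, -0.0112)
τ = I·(Δω/dt) + ω₀×(Iω₀) = (0.2000, 0.1900, 0.0300)

F = (-0.1000, 2.2000, -0.6000)
τ = (0.2000, 0.1900, 0.0300)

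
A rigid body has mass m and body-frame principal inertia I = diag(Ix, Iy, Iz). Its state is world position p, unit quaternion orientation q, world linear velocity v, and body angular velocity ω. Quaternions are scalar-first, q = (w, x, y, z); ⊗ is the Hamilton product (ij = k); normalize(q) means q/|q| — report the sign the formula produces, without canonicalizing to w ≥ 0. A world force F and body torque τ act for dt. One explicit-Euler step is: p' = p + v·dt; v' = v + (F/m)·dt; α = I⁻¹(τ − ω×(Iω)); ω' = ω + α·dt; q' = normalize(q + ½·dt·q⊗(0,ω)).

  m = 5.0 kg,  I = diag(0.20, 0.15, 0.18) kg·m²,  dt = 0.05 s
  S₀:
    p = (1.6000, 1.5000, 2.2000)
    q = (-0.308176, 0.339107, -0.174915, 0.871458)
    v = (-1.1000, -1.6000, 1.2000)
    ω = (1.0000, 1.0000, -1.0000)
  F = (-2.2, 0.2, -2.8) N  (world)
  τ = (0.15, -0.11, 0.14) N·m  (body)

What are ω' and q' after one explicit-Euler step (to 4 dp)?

ω' = (1.0450, 0.9700, -0.9472)
q' = (-0.2902, 0.3137, -0.1522, 0.8912)

ω×(Iω) gyroscopic = (-0.0300, -0.0200, -0.0500)
(τ − ω×Iω)/I = (0.9000, -0.6000, 1.0556)
new body rate ω' = (1.0450, 0.9700, -0.9472)
2q̇ = q⊗(0,ω) = (0.7072660, -1.0047190, 0.9023890, 0.8221980)
q' = normalize(q + ½dt·q⊗(0,ω)) = (-0.2902, 0.3137, -0.1522, 0.8912)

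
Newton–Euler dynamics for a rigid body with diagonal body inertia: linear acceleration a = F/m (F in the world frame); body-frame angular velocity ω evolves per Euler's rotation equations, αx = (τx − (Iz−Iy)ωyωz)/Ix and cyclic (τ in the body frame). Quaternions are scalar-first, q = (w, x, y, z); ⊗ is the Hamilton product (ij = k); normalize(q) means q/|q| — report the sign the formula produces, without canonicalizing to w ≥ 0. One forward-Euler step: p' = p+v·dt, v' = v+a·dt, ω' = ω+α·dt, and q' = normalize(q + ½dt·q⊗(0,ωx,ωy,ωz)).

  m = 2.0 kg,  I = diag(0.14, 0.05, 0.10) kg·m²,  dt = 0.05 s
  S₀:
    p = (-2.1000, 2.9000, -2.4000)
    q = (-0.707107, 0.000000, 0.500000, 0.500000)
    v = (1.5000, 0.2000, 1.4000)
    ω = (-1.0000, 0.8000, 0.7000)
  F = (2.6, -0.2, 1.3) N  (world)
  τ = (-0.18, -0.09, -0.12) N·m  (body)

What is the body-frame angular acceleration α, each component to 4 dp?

precession coupling ω×(Iω) = (0.0280, -0.0280, 0.0720)
α = I⁻¹(τ − ω×Iω) = (-1.4857, -1.2400, -1.9200)

α = (-1.4857, -1.2400, -1.9200)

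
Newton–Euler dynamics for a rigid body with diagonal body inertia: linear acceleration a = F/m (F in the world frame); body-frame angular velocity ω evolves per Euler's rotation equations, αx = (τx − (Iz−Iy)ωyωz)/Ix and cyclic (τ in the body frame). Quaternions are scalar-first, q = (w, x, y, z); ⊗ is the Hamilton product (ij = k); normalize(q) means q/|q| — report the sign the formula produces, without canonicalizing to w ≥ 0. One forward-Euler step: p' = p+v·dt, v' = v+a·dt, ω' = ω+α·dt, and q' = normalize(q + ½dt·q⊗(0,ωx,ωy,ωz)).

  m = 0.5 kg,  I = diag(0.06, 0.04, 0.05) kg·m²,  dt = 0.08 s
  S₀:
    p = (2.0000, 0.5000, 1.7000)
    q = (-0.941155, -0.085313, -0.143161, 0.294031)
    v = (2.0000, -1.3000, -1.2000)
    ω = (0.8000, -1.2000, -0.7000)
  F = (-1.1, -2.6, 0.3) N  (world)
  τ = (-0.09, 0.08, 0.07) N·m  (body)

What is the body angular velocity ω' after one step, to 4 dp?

ω' = (0.6688, -1.0288, -0.6187)

ω×(Iω) gyroscopic = (0.0084, -0.0056, 0.0192)
α = I⁻¹(τ − ω×Iω) = (-1.6400, 2.1400, 1.0160)
ω + α·dt = (0.6688, -1.0288, -0.6187)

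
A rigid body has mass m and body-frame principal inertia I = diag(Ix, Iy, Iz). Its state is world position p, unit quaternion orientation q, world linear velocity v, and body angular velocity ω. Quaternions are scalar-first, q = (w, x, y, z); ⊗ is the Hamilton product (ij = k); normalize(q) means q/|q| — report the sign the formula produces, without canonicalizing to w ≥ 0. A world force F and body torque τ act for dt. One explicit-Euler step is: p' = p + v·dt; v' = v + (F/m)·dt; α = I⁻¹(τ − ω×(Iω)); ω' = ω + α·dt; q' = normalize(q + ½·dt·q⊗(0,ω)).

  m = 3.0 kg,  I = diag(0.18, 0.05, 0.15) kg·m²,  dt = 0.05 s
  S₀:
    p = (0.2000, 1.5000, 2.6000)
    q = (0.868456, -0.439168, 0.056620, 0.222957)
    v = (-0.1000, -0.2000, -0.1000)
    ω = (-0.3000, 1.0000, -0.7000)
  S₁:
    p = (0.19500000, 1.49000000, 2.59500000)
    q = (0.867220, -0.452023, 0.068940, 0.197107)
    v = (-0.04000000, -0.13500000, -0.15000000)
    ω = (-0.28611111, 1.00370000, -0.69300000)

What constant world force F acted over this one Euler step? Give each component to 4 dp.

Δv = v₁−v₀ = (0.06000000, 0.06500000, -0.05000000)
applied force F = (3.6000, 3.9000, -3.0000)

F = (3.6000, 3.9000, -3.0000)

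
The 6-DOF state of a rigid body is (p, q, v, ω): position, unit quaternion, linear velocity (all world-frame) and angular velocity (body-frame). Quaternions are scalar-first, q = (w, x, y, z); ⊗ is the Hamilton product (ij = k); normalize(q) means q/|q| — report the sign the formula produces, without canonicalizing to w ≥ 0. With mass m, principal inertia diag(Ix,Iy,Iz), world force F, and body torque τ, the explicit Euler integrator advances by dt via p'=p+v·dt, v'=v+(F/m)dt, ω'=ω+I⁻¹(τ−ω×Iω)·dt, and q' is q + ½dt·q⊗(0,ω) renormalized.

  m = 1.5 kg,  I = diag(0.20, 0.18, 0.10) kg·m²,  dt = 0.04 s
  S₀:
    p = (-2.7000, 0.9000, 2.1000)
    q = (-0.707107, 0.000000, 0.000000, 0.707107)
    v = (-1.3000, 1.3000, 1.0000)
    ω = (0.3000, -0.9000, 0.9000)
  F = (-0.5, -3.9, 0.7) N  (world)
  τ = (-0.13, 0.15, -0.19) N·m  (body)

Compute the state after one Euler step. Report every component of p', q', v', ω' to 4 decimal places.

ω×(Iω) gyroscopic = (0.0648, 0.0270, 0.0054)
α = I⁻¹(τ − ω×Iω) = (-0.9740, 0.6833, -1.9540)
ω' = ω + α·dt = (0.2610, -0.8727, 0.8218)
2q̇ = q⊗(0,ω) = (-0.6363963, 0.4242642, 0.8485284, -0.6363963)
q + ½dt·q⊗(0,ω), renormalized = (-0.7196, 0.0085, 0.0170, 0.6941)
linear accel F/m = (-0.3333, -2.6000, 0.4667)
new position p' = (-2.7520, 0.9520, 2.1400)
new velocity v' = (-1.3133, 1.1960, 1.0187)

p' = (-2.7520, 0.9520, 2.1400)
q' = (-0.7196, 0.0085, 0.0170, 0.6941)
v' = (-1.3133, 1.1960, 1.0187)
ω' = (0.2610, -0.8727, 0.8218)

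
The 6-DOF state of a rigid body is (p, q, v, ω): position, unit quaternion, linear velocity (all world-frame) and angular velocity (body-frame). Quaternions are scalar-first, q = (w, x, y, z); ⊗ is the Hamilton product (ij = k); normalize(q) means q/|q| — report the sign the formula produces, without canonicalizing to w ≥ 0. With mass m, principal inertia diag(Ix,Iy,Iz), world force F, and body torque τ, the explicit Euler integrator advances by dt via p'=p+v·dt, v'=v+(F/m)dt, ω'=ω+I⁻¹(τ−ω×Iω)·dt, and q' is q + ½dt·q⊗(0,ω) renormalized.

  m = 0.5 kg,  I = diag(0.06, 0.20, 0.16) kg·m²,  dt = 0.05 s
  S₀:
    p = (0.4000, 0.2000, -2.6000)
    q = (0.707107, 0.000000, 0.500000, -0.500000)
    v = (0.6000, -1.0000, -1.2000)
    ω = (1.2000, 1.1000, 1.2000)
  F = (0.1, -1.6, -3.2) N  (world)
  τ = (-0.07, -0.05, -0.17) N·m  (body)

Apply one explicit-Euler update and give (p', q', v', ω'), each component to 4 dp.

angular accel α = (-0.2867, 0.4700, -2.2175)
ω + α·dt = (1.1857, 1.1235, 1.0891)
q⊗(0,ω) = (0.0500000, 1.9985284, 0.1778177, 0.2485284)
updated quaternion q' = (0.7075, 0.0499, 0.5038, -0.4932)
p' = p + v·dt = (0.4300, 0.1500, -2.6600)
v' = v + a·dt = (0.6100, -1.1600, -1.5200)

p' = (0.4300, 0.1500, -2.6600)
q' = (0.7075, 0.0499, 0.5038, -0.4932)
v' = (0.6100, -1.1600, -1.5200)
ω' = (1.1857, 1.1235, 1.0891)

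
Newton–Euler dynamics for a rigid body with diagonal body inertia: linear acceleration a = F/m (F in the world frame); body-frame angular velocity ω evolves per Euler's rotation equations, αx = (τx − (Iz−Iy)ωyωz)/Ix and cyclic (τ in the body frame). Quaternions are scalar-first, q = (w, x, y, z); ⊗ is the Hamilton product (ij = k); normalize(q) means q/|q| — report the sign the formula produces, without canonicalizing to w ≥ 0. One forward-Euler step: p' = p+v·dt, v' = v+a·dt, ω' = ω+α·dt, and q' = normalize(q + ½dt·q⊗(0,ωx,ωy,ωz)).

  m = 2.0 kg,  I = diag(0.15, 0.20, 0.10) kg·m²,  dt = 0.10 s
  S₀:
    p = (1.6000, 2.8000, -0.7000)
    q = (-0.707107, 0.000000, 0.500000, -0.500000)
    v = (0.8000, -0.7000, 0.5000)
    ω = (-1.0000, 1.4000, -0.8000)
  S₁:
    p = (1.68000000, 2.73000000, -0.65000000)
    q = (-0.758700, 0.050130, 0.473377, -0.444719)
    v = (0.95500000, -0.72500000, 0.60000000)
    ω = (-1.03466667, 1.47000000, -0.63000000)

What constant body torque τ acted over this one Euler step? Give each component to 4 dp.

τ = (0.0600, 0.1800, 0.1000)

ω₁ − ω₀ = (-0.03466667, 0.07000000, 0.17000000)
τ = I·(Δω/dt) + ω₀×(Iω₀) = (0.0600, 0.1800, 0.1000)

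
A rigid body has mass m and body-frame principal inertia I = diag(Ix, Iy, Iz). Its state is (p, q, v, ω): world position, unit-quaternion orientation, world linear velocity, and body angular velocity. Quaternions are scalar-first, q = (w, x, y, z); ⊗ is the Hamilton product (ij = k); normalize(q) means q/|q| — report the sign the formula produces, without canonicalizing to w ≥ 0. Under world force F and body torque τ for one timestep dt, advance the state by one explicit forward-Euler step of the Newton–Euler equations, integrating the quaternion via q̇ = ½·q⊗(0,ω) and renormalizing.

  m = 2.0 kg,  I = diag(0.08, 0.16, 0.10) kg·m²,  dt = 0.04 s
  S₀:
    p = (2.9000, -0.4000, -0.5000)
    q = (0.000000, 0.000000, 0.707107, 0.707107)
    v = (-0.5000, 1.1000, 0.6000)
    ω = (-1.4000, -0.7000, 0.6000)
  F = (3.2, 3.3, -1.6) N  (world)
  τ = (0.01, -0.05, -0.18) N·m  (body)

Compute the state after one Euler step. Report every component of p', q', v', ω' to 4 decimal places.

a = F/m = (1.6000, 1.6500, -0.8000)
p + v·dt = (2.8800, -0.3560, -0.4760)
v' = v + a·dt = (-0.4360, 1.1660, 0.5680)
gyro term ω×Iω = (0.0252, 0.0168, 0.0784)
(τ − ω×Iω)/I = (-0.1900, -0.4175, -2.5840)
ω' = ω + α·dt = (-1.4076, -0.7167, 0.4966)
2q̇ = q⊗(0,ω) = (0.0707107, 0.9192391, -0.9899498, 0.9899498)
q' = normalize(q + ½dt·q⊗(0,ω)) = (0.0014, 0.0184, 0.6869, 0.7265)

p' = (2.8800, -0.3560, -0.4760)
q' = (0.0014, 0.0184, 0.6869, 0.7265)
v' = (-0.4360, 1.1660, 0.5680)
ω' = (-1.4076, -0.7167, 0.4966)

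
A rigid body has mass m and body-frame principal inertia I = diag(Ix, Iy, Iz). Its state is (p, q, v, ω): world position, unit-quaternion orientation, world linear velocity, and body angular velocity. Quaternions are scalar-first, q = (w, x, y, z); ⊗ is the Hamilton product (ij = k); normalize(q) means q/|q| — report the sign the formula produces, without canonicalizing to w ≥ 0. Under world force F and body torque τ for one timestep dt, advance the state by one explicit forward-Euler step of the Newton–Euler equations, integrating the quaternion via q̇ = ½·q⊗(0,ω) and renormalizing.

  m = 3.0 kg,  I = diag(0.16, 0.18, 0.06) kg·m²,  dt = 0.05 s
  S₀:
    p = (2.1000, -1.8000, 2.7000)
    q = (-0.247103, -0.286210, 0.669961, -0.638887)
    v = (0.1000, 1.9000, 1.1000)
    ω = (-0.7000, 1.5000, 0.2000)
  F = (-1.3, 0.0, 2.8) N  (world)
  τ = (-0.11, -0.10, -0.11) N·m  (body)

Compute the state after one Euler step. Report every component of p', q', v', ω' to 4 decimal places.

a = F/m = (-0.4333, 0.0000, 0.9333)
p + v·dt = (2.1050, -1.7050, 2.7550)
v + (F/m)dt = (0.0783, 1.9000, 1.1467)
ω×(Iω) gyroscopic = (-0.0360, -0.0140, -0.0210)
(τ − ω×Iω)/I = (-0.4625, -0.4778, -1.4833)
ω' = ω + α·dt = (-0.7231, 1.4761, 0.1258)
Hamilton product q⊗(0,ω) = (-1.0775111, 1.2652948, 0.1338084, -0.0097629)
updated quaternion q' = (-0.2738, -0.2544, 0.6727, -0.6386)

p' = (2.1050, -1.7050, 2.7550)
q' = (-0.2738, -0.2544, 0.6727, -0.6386)
v' = (0.0783, 1.9000, 1.1467)
ω' = (-0.7231, 1.4761, 0.1258)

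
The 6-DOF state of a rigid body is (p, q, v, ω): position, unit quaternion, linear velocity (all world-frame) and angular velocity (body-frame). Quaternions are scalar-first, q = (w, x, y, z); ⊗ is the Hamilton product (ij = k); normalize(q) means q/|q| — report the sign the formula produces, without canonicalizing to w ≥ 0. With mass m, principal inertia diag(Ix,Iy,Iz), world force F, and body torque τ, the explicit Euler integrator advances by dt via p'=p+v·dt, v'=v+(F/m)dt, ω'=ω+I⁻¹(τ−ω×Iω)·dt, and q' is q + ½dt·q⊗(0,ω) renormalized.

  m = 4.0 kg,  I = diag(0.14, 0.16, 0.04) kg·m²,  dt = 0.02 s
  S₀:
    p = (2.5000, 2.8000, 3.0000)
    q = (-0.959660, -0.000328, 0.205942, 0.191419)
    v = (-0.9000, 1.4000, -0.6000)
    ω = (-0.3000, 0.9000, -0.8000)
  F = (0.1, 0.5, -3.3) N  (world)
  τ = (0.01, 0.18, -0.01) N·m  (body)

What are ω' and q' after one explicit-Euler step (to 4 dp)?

ω' = (-0.3109, 0.9195, -0.8023)
q' = (-0.9599, -0.0008, 0.1967, 0.1997)

precession coupling ω×(Iω) = (0.0864, 0.0240, -0.0054)
angular accel α = (-0.5457, 0.9750, -0.1150)
new body rate ω' = (-0.3109, 0.9195, -0.8023)
2q̇ = q⊗(0,ω) = (-0.0323110, -0.0491327, -0.9213821, 0.8292154)
q + ½dt·q⊗(0,ω), renormalized = (-0.9599, -0.0008, 0.1967, 0.1997)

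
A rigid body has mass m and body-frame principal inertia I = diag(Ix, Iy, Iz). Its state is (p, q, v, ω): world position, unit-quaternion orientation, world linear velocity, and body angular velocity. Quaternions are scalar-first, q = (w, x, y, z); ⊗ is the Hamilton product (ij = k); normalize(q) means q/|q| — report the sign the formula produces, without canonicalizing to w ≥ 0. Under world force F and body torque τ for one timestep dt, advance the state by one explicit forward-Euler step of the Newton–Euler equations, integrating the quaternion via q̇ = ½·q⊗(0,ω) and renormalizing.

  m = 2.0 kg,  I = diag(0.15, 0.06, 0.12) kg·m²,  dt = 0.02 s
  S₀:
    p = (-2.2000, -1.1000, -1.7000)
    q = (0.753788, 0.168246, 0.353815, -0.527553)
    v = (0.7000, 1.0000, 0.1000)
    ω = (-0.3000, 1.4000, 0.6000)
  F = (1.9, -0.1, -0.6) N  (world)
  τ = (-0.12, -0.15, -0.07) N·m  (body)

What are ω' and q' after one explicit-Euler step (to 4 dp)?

ω' = (-0.3227, 1.3518, 0.5820)
q' = (0.7524, 0.1755, 0.3649, -0.5196)

ω×(Iω) gyroscopic = (0.0504, -0.0054, 0.0378)
α = I⁻¹(τ − ω×Iω) = (-1.1360, -2.4100, -0.8983)
new body rate ω' = (-0.3227, 1.3518, 0.5820)
Hamilton product q⊗(0,ω) = (-0.1283354, 0.7247268, 1.1126215, 0.7939617)
q + ½dt·q⊗(0,ω), renormalized = (0.7524, 0.1755, 0.3649, -0.5196)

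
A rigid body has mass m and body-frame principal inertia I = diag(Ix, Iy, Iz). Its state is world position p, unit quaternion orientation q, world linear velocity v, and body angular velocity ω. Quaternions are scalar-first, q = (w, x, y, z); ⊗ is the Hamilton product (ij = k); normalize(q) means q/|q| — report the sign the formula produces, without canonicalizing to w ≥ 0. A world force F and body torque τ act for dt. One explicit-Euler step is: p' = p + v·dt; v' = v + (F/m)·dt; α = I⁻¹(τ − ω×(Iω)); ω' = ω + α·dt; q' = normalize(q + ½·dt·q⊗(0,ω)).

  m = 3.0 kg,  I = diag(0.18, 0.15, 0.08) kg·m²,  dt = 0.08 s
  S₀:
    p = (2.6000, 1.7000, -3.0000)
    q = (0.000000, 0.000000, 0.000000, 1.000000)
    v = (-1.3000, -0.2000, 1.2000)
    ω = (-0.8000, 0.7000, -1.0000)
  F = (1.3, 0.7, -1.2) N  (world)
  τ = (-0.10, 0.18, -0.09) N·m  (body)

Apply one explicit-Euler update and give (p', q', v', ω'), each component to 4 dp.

linear accel F/m = (0.4333, 0.2333, -0.4000)
p + v·dt = (2.4960, 1.6840, -2.9040)
v' = v + a·dt = (-1.2653, -0.1813, 1.1680)
precession coupling ω×(Iω) = (0.0490, 0.0800, 0.0168)
angular accel α = (-0.8278, 0.6667, -1.3350)
ω' = ω + α·dt = (-0.8662, 0.7533, -1.1068)
q⊗(0,ω) = (1.0000000, -0.7000000, -0.8000000, 0.0000000)
q + ½dt·q⊗(0,ω), renormalized = (0.0399, -0.0280, -0.0319, 0.9983)

p' = (2.4960, 1.6840, -2.9040)
q' = (0.0399, -0.0280, -0.0319, 0.9983)
v' = (-1.2653, -0.1813, 1.1680)
ω' = (-0.8662, 0.7533, -1.1068)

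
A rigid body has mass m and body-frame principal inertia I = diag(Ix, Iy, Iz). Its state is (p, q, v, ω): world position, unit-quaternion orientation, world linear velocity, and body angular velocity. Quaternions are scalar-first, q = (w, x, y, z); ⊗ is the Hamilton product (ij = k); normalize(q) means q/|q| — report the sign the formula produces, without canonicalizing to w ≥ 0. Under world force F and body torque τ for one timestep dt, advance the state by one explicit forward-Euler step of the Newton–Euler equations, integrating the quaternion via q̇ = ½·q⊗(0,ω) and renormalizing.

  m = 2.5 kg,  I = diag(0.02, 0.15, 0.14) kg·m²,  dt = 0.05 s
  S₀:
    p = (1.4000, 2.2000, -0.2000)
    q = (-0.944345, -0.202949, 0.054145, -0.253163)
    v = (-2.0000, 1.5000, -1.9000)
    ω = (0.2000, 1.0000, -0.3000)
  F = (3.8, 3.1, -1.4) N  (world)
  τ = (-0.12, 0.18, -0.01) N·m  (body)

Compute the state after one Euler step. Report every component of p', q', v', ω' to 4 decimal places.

p' = (1.3000, 2.2750, -0.2950)
q' = (-0.9462, -0.2017, 0.0277, -0.2513)
v' = (-1.9240, 1.5620, -1.9280)
ω' = (-0.1075, 1.0576, -0.3129)

α = I⁻¹(τ − ω×Iω) = (-6.1500, 1.1520, -0.2571)
new body rate ω' = (-0.1075, 1.0576, -0.3129)
q⊗(0,ω) = (-0.0895041, 0.0480505, -1.0558623, 0.0695255)
updated quaternion q' = (-0.9462, -0.2017, 0.0277, -0.2513)
linear accel F/m = (1.5200, 1.2400, -0.5600)
p + v·dt = (1.3000, 2.2750, -0.2950)
v' = v + a·dt = (-1.9240, 1.5620, -1.9280)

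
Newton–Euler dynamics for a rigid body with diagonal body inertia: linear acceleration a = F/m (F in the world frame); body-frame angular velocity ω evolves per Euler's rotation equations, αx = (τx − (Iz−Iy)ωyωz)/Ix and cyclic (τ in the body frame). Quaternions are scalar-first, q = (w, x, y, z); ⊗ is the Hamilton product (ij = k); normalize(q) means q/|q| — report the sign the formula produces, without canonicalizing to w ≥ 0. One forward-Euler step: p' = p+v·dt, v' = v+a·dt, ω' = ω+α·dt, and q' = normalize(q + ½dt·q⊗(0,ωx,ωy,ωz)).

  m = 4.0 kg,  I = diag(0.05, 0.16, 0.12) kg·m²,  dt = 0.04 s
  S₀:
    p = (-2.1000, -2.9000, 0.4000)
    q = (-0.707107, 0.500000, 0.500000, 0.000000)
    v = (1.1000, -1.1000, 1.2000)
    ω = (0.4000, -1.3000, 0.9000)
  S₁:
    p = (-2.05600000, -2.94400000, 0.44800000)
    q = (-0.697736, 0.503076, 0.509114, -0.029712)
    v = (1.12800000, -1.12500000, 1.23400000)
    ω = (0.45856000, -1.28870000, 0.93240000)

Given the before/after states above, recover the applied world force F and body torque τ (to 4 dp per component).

ω₁ − ω₀ = (0.05856000, 0.01130000, 0.03240000)
τ = I·(Δω/dt) + ω₀×(Iω₀) = (0.1200, 0.0200, 0.0400)
v₁ − v₀ = (0.02800000, -0.02500000, 0.03400000)
F = m·Δv/dt = (2.8000, -2.5000, 3.4000)

F = (2.8000, -2.5000, 3.4000)
τ = (0.1200, 0.0200, 0.0400)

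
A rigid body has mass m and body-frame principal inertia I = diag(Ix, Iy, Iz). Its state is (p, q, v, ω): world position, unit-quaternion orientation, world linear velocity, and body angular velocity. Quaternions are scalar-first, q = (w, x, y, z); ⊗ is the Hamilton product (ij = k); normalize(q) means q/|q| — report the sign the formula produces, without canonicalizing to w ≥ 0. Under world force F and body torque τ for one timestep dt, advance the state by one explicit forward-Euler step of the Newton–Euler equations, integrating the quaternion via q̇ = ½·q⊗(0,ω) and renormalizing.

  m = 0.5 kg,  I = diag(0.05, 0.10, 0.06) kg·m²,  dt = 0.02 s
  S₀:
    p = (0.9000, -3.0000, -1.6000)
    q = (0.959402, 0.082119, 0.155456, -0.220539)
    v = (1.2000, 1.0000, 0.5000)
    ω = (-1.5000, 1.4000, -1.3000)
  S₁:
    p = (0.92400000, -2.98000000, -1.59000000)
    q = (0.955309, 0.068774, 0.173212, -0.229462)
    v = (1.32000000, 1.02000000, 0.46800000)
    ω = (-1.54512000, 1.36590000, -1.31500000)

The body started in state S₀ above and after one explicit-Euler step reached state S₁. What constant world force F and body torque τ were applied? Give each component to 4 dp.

v₁ − v₀ = (0.12000000, 0.02000000, -0.03200000)
F = m·Δv/dt = (3.0000, 0.5000, -0.8000)
rate change Δω = (-0.04512000, -0.03410000, -0.01500000)
applied torque τ = (-0.0400, -0.1900, -0.1500)

F = (3.0000, 0.5000, -0.8000)
τ = (-0.0400, -0.1900, -0.1500)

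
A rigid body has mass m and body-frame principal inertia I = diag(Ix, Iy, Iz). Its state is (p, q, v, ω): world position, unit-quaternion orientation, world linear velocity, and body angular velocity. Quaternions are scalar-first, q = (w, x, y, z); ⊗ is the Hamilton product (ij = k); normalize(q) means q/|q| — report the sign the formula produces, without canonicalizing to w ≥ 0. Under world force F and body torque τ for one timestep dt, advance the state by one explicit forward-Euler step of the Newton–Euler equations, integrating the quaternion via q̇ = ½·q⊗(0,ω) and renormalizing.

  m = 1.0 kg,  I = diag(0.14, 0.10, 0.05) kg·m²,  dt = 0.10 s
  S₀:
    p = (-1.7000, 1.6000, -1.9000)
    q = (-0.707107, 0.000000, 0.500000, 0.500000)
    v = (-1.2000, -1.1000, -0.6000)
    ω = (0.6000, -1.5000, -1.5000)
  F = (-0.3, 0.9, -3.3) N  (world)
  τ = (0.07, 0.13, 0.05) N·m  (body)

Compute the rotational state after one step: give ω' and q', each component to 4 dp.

ω×(Iω) gyroscopic = (-0.1125, -0.0810, 0.0360)
angular accel α = (1.3036, 2.1100, 0.2800)
ω + α·dt = (0.7304, -1.2890, -1.4720)
2q̇ = q⊗(0,ω) = (1.5000000, -0.4242642, 1.3606605, 0.7606605)
q + ½dt·q⊗(0,ω), renormalized = (-0.6283, -0.0211, 0.5646, 0.5348)

ω' = (0.7304, -1.2890, -1.4720)
q' = (-0.6283, -0.0211, 0.5646, 0.5348)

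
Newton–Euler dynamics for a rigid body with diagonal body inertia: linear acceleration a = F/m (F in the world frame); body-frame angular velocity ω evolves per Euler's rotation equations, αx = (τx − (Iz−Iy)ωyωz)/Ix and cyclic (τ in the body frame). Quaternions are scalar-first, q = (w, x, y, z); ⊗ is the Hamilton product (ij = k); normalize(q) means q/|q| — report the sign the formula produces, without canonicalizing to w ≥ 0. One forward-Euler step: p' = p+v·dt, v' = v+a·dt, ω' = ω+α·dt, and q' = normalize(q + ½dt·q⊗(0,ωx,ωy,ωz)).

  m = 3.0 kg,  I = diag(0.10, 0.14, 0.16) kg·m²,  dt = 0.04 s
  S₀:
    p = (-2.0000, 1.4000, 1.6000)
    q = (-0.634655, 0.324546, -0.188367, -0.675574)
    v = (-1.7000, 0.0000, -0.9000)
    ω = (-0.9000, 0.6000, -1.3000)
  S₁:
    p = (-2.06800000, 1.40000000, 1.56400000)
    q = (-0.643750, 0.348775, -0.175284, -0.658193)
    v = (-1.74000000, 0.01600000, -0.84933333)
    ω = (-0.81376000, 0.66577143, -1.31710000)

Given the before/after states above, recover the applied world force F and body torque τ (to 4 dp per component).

v₁ − v₀ = (-0.04000000, 0.01600000, 0.05066667)
F = m·Δv/dt = (-3.0000, 1.2000, 3.8000)
rate change Δω = (0.08624000, 0.06577143, -0.01710000)
I·α + gyro = (0.2000, 0.1600, -0.0900)

F = (-3.0000, 1.2000, 3.8000)
τ = (0.2000, 0.1600, -0.0900)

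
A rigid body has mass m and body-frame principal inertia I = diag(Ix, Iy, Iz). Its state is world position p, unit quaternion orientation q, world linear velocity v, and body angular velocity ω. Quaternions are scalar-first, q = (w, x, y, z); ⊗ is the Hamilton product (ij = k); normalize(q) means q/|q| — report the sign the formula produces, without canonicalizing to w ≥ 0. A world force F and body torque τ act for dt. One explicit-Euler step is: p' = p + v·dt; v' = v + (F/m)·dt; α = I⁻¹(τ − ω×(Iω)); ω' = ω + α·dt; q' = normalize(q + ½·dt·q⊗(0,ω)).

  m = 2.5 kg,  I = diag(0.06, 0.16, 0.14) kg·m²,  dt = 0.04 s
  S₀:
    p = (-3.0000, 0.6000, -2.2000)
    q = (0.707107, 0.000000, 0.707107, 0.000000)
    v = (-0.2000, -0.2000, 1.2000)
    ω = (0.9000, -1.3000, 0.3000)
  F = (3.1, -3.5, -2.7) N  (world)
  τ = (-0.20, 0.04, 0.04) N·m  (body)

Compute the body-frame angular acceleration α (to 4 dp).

α = (-3.4633, 0.3850, 1.1214)

ω×(Iω) gyroscopic = (0.0078, -0.0216, -0.1170)
angular accel α = (-3.4633, 0.3850, 1.1214)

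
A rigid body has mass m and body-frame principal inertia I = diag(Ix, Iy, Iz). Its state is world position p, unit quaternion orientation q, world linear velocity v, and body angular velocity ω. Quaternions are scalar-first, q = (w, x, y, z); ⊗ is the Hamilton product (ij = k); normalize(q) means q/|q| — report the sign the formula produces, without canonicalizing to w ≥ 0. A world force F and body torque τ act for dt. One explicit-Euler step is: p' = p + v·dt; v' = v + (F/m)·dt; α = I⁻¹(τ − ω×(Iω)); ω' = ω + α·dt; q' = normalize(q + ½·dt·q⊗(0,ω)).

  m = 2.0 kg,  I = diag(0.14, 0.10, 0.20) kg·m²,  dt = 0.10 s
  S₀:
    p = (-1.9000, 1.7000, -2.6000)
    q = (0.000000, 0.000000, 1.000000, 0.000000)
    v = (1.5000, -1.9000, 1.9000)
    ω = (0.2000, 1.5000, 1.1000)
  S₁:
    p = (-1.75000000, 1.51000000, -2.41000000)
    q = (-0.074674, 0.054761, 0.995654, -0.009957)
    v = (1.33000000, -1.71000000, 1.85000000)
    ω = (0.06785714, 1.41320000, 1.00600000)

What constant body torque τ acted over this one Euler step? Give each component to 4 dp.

rate change Δω = (-0.13214286, -0.08680000, -0.09400000)
τ = I·(Δω/dt) + ω₀×(Iω₀) = (-0.0200, -0.1000, -0.2000)

τ = (-0.0200, -0.1000, -0.2000)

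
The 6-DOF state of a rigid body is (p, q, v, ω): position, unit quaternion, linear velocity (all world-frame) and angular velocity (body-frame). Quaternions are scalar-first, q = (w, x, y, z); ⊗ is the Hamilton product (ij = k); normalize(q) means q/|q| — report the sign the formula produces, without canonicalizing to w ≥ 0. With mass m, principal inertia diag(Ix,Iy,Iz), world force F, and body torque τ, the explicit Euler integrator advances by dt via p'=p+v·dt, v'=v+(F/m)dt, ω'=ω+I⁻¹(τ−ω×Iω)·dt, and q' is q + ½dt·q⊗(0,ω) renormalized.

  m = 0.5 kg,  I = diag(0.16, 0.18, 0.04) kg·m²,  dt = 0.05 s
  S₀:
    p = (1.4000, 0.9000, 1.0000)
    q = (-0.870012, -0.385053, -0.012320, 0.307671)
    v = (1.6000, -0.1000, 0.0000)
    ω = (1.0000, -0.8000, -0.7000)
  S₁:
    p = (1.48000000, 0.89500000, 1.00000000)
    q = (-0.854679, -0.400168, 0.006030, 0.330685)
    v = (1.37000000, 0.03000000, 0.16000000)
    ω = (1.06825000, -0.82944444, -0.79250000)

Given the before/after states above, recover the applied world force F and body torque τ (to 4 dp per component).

velocity change Δv = (-0.23000000, 0.13000000, 0.16000000)
F = m·Δv/dt = (-2.3000, 1.3000, 1.6000)
Δω = ω₁−ω₀ = (0.06825000, -0.02944444, -0.09250000)
gyro term ω₀×Iω₀ = (-0.0784, -0.0840, -0.0160)
τ = I·(Δω/dt) + ω₀×(Iω₀) = (0.1400, -0.1900, -0.0900)

F = (-2.3000, 1.3000, 1.6000)
τ = (0.1400, -0.1900, -0.0900)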